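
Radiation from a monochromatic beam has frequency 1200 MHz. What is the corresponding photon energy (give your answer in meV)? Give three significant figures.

Convert to SI: f = 1200 MHz = 1.2e9 Hz.
The photon relation is E = hf, giving E = 7.951e-25 J.
Converting to meV: E = 0.004963 meV ≈ 4.96e-3 meV.

4.96e-3 meV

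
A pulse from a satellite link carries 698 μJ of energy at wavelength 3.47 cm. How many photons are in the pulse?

Per-photon energy: E = 5.725e-24 J (from wavelength = 3.47 cm).
N = E_total / E_photon = 6.98e-4 J / 5.725e-24 J = 1.22e20.

1.22e20 photons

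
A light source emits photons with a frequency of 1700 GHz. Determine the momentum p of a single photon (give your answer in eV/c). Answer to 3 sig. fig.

Take h = 6.62607015e-34 J·s, c = 2.99792458e8 m/s, 1 eV = 1.602176634e-19 J.
First convert: f = 1700 GHz = 1.70e12 Hz.
For a photon p = hf/c, so p = 3.757e-30 kg·m/s.
Converting to eV/c: p = 0.007031 eV/c ≈ 7.03e-3 eV/c.

7.03e-3 eV/c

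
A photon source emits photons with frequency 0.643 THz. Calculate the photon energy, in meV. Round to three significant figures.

(h = 6.62607015 × 10^-34 J·s, 1 eV = 1.602176634 × 10^-19 J.)
First convert: f = 0.643 THz = 6.43 × 10^11 Hz.
For a photon E = hf, so E = 4.261 × 10^-22 J.
Converting to meV: E = 2.659 meV ≈ 2.66 meV.

2.66 meV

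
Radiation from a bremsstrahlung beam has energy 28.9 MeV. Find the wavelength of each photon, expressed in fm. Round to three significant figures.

42.9 fm

Take h = 6.62607015 × 10^-34 J·s, c = 2.99792458 × 10^8 m/s, 1 eV = 1.602176634 × 10^-19 J.
In SI units: E = 28.9 MeV = 4.6303 × 10^-12 J.
Since λ = hc/E for a photon, λ = 4.290 × 10^-14 m.
Converting to fm: λ = 42.90 fm ≈ 42.9 fm.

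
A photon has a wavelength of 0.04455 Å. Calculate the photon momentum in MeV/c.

Use h = 6.62607015 × 10^-34 J·s, c = 2.99792458 × 10^8 m/s, 1 eV = 1.602176634 × 10^-19 J.
Convert to SI: λ = 0.04455 Å = 4.455 × 10^-12 m.
Since p = h/λ for a photon, p = 1.487 × 10^-22 kg·m/s.
Converting to MeV/c: p = 0.2783 MeV/c ≈ 0.278 MeV/c.

0.278 MeV/c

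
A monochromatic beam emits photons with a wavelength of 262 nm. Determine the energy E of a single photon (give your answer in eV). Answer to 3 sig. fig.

4.73 eV

Convert to SI: λ = 262 nm = 2.62 × 10^-7 m.
For a photon E = hc/λ, so E = 7.582 × 10^-19 J.
Converting to eV: E = 4.732 eV ≈ 4.73 eV.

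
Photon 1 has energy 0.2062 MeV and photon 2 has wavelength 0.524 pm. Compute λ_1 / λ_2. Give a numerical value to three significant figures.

λ_1 = 6.013 × 10^-12 m (from energy = 0.2062 MeV, via λ = hc/E).
λ_2 = 5.240 × 10^-13 m (from wavelength = 0.524 pm, via λ given directly).
Ratio = 6.013 × 10^-12 / 5.240 × 10^-13 = 11.5.

11.5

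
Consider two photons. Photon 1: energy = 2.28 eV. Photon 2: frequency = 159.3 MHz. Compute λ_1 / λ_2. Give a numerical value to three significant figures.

2.89e-7

λ_1 = 5.438e-7 m (from energy = 2.28 eV, via λ = hc/E).
λ_2 = 1.882 m (from frequency = 159.3 MHz, via λ = c/f).
Ratio = 5.438e-7 / 1.882 = 2.89e-7.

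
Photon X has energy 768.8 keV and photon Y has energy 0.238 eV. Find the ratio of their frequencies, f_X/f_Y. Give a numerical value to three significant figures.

f_X = 1.859 × 10^20 Hz (from energy = 768.8 keV, via f = E/h).
f_Y = 5.755 × 10^13 Hz (from energy = 0.238 eV, via f = E/h).
Ratio = 1.859 × 10^20 / 5.755 × 10^13 = 3.23 × 10^6.

3.23 × 10^6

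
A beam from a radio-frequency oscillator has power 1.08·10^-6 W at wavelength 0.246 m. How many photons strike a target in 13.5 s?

1.81·10^19 photons

Total energy: E_total = P·t = 1.08·10^-6 × 13.5 = 1.458·10^-5 J.
Per-photon energy: E = 8.075·10^-25 J.
N = E_total / E_photon = 1.81·10^19.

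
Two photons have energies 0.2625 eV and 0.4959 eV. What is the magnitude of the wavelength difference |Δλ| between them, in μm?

Using λ = hc/E: λ₁ = 4.7232 × 10^-6 m, λ₂ = 2.5002 × 10^-6 m.
|Δλ| = |4.7232 × 10^-6 − 2.5002 × 10^-6| = 2.22 × 10^-6 m = 2.22 μm.

2.22 μm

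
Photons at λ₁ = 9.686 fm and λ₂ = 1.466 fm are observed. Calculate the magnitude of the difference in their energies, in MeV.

718 MeV

Using E = hc/λ: E₁ = 2.0508e-11 J, E₂ = 1.3550e-10 J.
|ΔE| = |2.0508e-11 − 1.3550e-10| = 1.15e-10 J = 718 MeV.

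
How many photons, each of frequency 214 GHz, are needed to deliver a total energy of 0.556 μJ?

3.92·10^15 photons

Per-photon energy: E = 1.418·10^-22 J (from frequency = 214 GHz).
N = E_total / E_photon = 5.56·10^-7 J / 1.418·10^-22 J = 3.92·10^15.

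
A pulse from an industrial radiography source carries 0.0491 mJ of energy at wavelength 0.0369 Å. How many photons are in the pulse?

9.12e8 photons

Per-photon energy: E = 5.383e-14 J (from wavelength = 0.0369 Å).
N = E_total / E_photon = 4.91e-5 J / 5.383e-14 J = 9.12e8.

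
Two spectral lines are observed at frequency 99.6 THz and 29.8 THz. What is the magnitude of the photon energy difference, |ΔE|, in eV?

Using E = hf: E₁ = 6.600e-20 J, E₂ = 1.975e-20 J.
|ΔE| = |6.600e-20 − 1.975e-20| = 4.62e-20 J = 0.289 eV.

0.289 eV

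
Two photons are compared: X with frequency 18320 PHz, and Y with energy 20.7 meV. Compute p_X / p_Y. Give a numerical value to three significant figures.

3.66e6

p_X = 4.049e-23 kg·m/s (from frequency = 18320 PHz, via p = hf/c).
p_Y = 1.106e-29 kg·m/s (from energy = 20.7 meV, via p = E/c).
Ratio = 4.049e-23 / 1.106e-29 = 3.66e6.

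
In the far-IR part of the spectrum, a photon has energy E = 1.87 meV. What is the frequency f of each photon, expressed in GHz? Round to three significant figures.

In SI units: E = 1.87 meV = 2.9961·10^-22 J.
Apply f = E/h: f = 4.522·10^11 Hz.
Converting to GHz: f = 452.2 GHz ≈ 452 GHz.

452 GHz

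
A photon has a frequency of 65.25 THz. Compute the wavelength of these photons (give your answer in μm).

In SI units: f = 65.25 THz = 6.525e13 Hz.
For a photon λ = c/f, so λ = 4.595e-6 m.
Converting to μm: λ = 4.595 μm ≈ 4.59 μm.

4.59 μm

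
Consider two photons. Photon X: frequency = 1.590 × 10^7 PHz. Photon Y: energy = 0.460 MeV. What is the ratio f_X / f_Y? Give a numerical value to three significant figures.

143

f_X = 1.590 × 10^22 Hz (from frequency = 1.590 × 10^7 PHz, via f given directly).
f_Y = 1.112 × 10^20 Hz (from energy = 0.460 MeV, via f = E/h).
Ratio = 1.590 × 10^22 / 1.112 × 10^20 = 143.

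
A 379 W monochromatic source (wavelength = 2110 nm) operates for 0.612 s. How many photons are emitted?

Total energy: E_total = P·t = 379 × 0.612 = 231.9 J.
Per-photon energy: E = 9.414e-20 J.
N = E_total / E_photon = 2.46e21.

2.46e21 photons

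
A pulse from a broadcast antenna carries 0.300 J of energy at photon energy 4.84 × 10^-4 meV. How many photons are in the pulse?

Per-photon energy: E = 7.755 × 10^-26 J (from energy = 4.84 × 10^-4 meV).
N = E_total / E_photon = 0.300 J / 7.755 × 10^-26 J = 3.87 × 10^24.

3.87 × 10^24 photons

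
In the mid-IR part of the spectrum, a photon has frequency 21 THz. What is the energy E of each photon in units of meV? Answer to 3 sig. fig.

86.8 meV

Take h = 6.62607015·10^-34 J·s, 1 eV = 1.602176634·10^-19 J.
Convert to SI: f = 21 THz = 2.1·10^13 Hz.
Since E = hf for a photon, E = 1.391·10^-20 J.
Converting to meV: E = 86.85 meV ≈ 86.8 meV.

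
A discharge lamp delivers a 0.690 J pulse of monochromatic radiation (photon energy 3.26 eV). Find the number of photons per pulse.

1.32 × 10^18 photons

Per-photon energy: E = 5.223 × 10^-19 J (from energy = 3.26 eV).
N = E_total / E_photon = 0.690 J / 5.223 × 10^-19 J = 1.32 × 10^18.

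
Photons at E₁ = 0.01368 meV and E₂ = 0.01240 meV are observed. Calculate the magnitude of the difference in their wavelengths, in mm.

9.36 mm

Using λ = hc/E: λ₁ = 0.090632 m, λ₂ = 0.099987 m.
|Δλ| = |0.090632 − 0.099987| = 0.00936 m = 9.36 mm.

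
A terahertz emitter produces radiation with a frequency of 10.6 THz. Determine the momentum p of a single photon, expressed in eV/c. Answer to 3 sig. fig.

Use h = 6.62607015e-34 J·s, c = 2.99792458e8 m/s, 1 eV = 1.602176634e-19 J.
In SI units: f = 10.6 THz = 1.06e13 Hz.
The photon relation is p = hf/c, giving p = 2.343e-29 kg·m/s.
Converting to eV/c: p = 0.04384 eV/c ≈ 0.0438 eV/c.

0.0438 eV/c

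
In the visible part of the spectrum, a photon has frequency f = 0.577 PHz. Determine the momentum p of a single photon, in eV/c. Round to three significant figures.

In SI units: f = 0.577 PHz = 5.77e14 Hz.
Apply p = hf/c: p = 1.275e-27 kg·m/s.
Converting to eV/c: p = 2.386 eV/c ≈ 2.39 eV/c.

2.39 eV/c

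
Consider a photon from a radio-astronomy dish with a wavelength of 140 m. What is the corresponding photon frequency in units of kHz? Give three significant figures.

2140 kHz

(c = 2.99792458 × 10^8 m/s.)
For a photon f = c/λ, so f = 2.141 × 10^6 Hz.
Converting to kHz: f = 2141 kHz ≈ 2140 kHz.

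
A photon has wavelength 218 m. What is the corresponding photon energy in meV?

Take h = 6.62607015 × 10^-34 J·s, c = 2.99792458 × 10^8 m/s, 1 eV = 1.602176634 × 10^-19 J.
Since E = hc/λ for a photon, E = 9.112 × 10^-28 J.
Converting to meV: E = 5.687 × 10^-6 meV ≈ 5.69 × 10^-6 meV.

5.69 × 10^-6 meV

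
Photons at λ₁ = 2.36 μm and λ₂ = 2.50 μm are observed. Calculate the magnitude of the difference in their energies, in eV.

Using E = hc/λ: E₁ = 8.417e-20 J, E₂ = 7.946e-20 J.
|ΔE| = |8.417e-20 − 7.946e-20| = 4.71e-21 J = 0.0294 eV.

0.0294 eV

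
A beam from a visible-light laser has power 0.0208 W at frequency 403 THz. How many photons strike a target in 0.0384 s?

Total energy: E_total = P·t = 0.0208 × 0.0384 = 7.987 × 10^-4 J.
Per-photon energy: E = 2.670 × 10^-19 J.
N = E_total / E_photon = 2.99 × 10^15.

2.99 × 10^15 photons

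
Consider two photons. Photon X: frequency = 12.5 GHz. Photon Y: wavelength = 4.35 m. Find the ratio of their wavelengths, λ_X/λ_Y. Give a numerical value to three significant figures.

λ_X = 0.02398 m (from frequency = 12.5 GHz, via λ = c/f).
λ_Y = 4.350 m (from wavelength = 4.35 m, via λ given directly).
Ratio = 0.02398 / 4.350 = 5.51e-3.

5.51e-3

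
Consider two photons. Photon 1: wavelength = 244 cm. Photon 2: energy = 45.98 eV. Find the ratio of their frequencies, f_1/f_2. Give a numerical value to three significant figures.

1.11 × 10^-8

f_1 = 1.229 × 10^8 Hz (from wavelength = 244 cm, via f = c/λ).
f_2 = 1.112 × 10^16 Hz (from energy = 45.98 eV, via f = E/h).
Ratio = 1.229 × 10^8 / 1.112 × 10^16 = 1.11 × 10^-8.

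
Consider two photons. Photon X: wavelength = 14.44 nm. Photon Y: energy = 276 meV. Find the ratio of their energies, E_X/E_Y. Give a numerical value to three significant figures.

E_X = 1.376 × 10^-17 J (from wavelength = 14.44 nm, via E = hc/λ).
E_Y = 4.422 × 10^-20 J (from energy = 276 meV, via E given directly).
Ratio = 1.376 × 10^-17 / 4.422 × 10^-20 = 311.

311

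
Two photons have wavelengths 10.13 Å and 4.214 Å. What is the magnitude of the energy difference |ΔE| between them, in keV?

Using E = hc/λ: E₁ = 1.9610 × 10^-16 J, E₂ = 4.7139 × 10^-16 J.
|ΔE| = |1.9610 × 10^-16 − 4.7139 × 10^-16| = 2.75 × 10^-16 J = 1.72 keV.

1.72 keV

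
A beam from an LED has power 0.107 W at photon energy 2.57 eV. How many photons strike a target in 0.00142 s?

Total energy: E_total = P·t = 0.107 × 0.00142 = 1.519 × 10^-4 J.
Per-photon energy: E = 4.118 × 10^-19 J.
N = E_total / E_photon = 3.69 × 10^14.

3.69 × 10^14 photons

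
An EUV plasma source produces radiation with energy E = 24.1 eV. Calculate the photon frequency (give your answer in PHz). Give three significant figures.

Use h = 6.62607015·10^-34 J·s, 1 eV = 1.602176634·10^-19 J.
First convert: E = 24.1 eV = 3.8612·10^-18 J.
For a photon f = E/h, so f = 5.827·10^15 Hz.
Converting to PHz: f = 5.827 PHz ≈ 5.83 PHz.

5.83 PHz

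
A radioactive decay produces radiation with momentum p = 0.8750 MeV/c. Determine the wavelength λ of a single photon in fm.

1420 fm

(h = 6.62607015 × 10^-34 J·s, c = 2.99792458 × 10^8 m/s, 1 eV = 1.602176634 × 10^-19 J.)
First convert: p = 0.8750 MeV/c = 4.6763 × 10^-22 kg·m/s.
Since λ = h/p for a photon, λ = 1.417 × 10^-12 m.
Converting to fm: λ = 1417 fm ≈ 1420 fm.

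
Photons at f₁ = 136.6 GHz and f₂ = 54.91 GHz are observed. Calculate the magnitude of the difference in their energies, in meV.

0.338 meV

Using E = hf: E₁ = 9.0512e-23 J, E₂ = 3.6384e-23 J.
|ΔE| = |9.0512e-23 − 3.6384e-23| = 5.41e-23 J = 0.338 meV.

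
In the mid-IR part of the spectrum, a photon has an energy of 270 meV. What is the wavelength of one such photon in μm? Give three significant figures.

(h = 6.62607015 × 10^-34 J·s, c = 2.99792458 × 10^8 m/s, 1 eV = 1.602176634 × 10^-19 J.)
First convert: E = 270 meV = 4.3259 × 10^-20 J.
The photon relation is λ = hc/E, giving λ = 4.592 × 10^-6 m.
Converting to μm: λ = 4.592 μm ≈ 4.59 μm.

4.59 μm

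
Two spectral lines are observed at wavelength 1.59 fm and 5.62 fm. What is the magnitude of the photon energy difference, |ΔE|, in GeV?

Using E = hc/λ: E₁ = 1.249e-10 J, E₂ = 3.535e-11 J.
|ΔE| = |1.249e-10 − 3.535e-11| = 8.96e-11 J = 0.559 GeV.

0.559 GeV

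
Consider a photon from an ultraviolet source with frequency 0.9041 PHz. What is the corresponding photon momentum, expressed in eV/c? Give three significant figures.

(h = 6.62607015e-34 J·s, c = 2.99792458e8 m/s, 1 eV = 1.602176634e-19 J.)
First convert: f = 0.9041 PHz = 9.041e14 Hz.
The photon relation is p = hf/c, giving p = 1.998e-27 kg·m/s.
Converting to eV/c: p = 3.739 eV/c ≈ 3.74 eV/c.

3.74 eV/c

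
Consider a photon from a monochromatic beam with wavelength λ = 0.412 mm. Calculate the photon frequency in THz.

Use c = 2.99792458 × 10^8 m/s.
Convert to SI: λ = 0.412 mm = 4.12 × 10^-4 m.
Since f = c/λ for a photon, f = 7.277 × 10^11 Hz.
Converting to THz: f = 0.7277 THz ≈ 0.728 THz.

0.728 THz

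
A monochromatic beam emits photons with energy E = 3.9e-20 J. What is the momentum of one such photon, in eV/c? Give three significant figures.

Use c = 2.99792458e8 m/s, 1 eV = 1.602176634e-19 J.
The photon relation is p = E/c, giving p = 1.301e-28 kg·m/s.
Converting to eV/c: p = 0.2434 eV/c ≈ 0.243 eV/c.

0.243 eV/c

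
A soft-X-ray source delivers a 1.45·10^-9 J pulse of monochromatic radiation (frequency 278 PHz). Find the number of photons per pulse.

7.87·10^6 photons

Per-photon energy: E = 1.842·10^-16 J (from frequency = 278 PHz).
N = E_total / E_photon = 1.45·10^-9 J / 1.842·10^-16 J = 7.87·10^6.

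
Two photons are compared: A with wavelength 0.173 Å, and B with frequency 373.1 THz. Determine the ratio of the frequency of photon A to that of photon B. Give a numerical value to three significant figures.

4.64·10^4

f_A = 1.733·10^19 Hz (from wavelength = 0.173 Å, via f = c/λ).
f_B = 3.731·10^14 Hz (from frequency = 373.1 THz, via f given directly).
Ratio = 1.733·10^19 / 3.731·10^14 = 4.64·10^4.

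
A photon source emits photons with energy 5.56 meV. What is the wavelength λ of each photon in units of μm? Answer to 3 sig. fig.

Take h = 6.62607015e-34 J·s, c = 2.99792458e8 m/s, 1 eV = 1.602176634e-19 J.
Convert to SI: E = 5.56 meV = 8.9081e-22 J.
Since λ = hc/E for a photon, λ = 2.230e-4 m.
Converting to μm: λ = 223.0 μm ≈ 223 μm.

223 μm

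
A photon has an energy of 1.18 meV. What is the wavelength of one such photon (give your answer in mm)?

Convert to SI: E = 1.18 meV = 1.8906 × 10^-22 J.
Apply λ = hc/E: λ = 0.001051 m.
Converting to mm: λ = 1.051 mm ≈ 1.05 mm.

1.05 mm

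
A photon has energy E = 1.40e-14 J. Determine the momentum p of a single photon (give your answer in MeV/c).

Use c = 2.99792458e8 m/s, 1 eV = 1.602176634e-19 J.
Since p = E/c for a photon, p = 4.670e-23 kg·m/s.
Converting to MeV/c: p = 0.08738 MeV/c ≈ 0.0874 MeV/c.

0.0874 MeV/c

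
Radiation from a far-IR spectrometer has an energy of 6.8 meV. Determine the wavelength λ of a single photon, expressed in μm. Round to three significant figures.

In SI units: E = 6.8 meV = 1.0895 × 10^-21 J.
Apply λ = hc/E: λ = 1.823 × 10^-4 m.
Converting to μm: λ = 182.3 μm ≈ 182 μm.

182 μm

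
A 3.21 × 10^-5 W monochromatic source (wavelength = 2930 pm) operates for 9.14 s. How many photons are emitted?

Total energy: E_total = P·t = 3.21 × 10^-5 × 9.14 = 2.934 × 10^-4 J.
Per-photon energy: E = 6.780 × 10^-17 J.
N = E_total / E_photon = 4.33 × 10^12.

4.33 × 10^12 photons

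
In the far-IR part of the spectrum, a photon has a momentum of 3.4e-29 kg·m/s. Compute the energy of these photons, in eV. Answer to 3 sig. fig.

0.0636 eV

The photon relation is E = pc, giving E = 1.019e-20 J.
Converting to eV: E = 0.06362 eV ≈ 0.0636 eV.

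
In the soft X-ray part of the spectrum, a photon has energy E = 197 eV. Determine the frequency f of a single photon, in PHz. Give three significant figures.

(h = 6.62607015e-34 J·s, 1 eV = 1.602176634e-19 J.)
Convert to SI: E = 197 eV = 3.1563e-17 J.
The photon relation is f = E/h, giving f = 4.763e16 Hz.
Converting to PHz: f = 47.63 PHz ≈ 47.6 PHz.

47.6 PHz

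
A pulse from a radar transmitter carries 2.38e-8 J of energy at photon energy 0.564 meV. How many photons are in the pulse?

2.63e14 photons

Per-photon energy: E = 9.036e-23 J (from energy = 0.564 meV).
N = E_total / E_photon = 2.38e-8 J / 9.036e-23 J = 2.63e14.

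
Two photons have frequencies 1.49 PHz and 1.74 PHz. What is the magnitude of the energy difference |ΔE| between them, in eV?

1.03 eV

Using E = hf: E₁ = 9.873 × 10^-19 J, E₂ = 1.153 × 10^-18 J.
|ΔE| = |9.873 × 10^-19 − 1.153 × 10^-18| = 1.66 × 10^-19 J = 1.03 eV.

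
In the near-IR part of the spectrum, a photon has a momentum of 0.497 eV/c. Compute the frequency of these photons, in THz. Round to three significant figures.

Convert to SI: p = 0.497 eV/c = 2.6561e-28 kg·m/s.
Since f = pc/h for a photon, f = 1.202e14 Hz.
Converting to THz: f = 120.2 THz ≈ 120 THz.

120 THz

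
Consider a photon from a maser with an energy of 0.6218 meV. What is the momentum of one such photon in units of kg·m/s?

First convert: E = 0.6218 meV = 9.9623 × 10^-23 J.
Apply p = E/c: p = 3.323 × 10^-31 kg·m/s.
So p ≈ 3.32 × 10^-31 kg·m/s.

3.32 × 10^-31 kg·m/s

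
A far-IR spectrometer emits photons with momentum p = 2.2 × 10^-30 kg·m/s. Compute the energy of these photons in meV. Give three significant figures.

4.12 meV

(c = 2.99792458 × 10^8 m/s, 1 eV = 1.602176634 × 10^-19 J.)
Apply E = pc: E = 6.595 × 10^-22 J.
Converting to meV: E = 4.117 meV ≈ 4.12 meV.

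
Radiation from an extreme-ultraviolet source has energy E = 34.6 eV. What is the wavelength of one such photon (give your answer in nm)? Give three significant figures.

35.8 nm

First convert: E = 34.6 eV = 5.5435e-18 J.
For a photon λ = hc/E, so λ = 3.583e-8 m.
Converting to nm: λ = 35.83 nm ≈ 35.8 nm.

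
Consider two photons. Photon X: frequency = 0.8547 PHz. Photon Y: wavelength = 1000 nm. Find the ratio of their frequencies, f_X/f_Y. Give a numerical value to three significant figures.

2.85

f_X = 8.547·10^14 Hz (from frequency = 0.8547 PHz, via f given directly).
f_Y = 2.998·10^14 Hz (from wavelength = 1000 nm, via f = c/λ).
Ratio = 8.547·10^14 / 2.998·10^14 = 2.85.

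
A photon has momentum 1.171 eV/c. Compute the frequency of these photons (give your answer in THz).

283 THz

Use h = 6.62607015 × 10^-34 J·s, c = 2.99792458 × 10^8 m/s, 1 eV = 1.602176634 × 10^-19 J.
First convert: p = 1.171 eV/c = 6.2582 × 10^-28 kg·m/s.
The photon relation is f = pc/h, giving f = 2.831 × 10^14 Hz.
Converting to THz: f = 283.1 THz ≈ 283 THz.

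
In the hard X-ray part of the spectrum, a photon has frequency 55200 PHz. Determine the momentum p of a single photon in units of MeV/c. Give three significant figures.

0.228 MeV/c

(h = 6.62607015 × 10^-34 J·s, c = 2.99792458 × 10^8 m/s, 1 eV = 1.602176634 × 10^-19 J.)
Convert to SI: f = 55200 PHz = 5.52 × 10^19 Hz.
Apply p = hf/c: p = 1.220 × 10^-22 kg·m/s.
Converting to MeV/c: p = 0.2283 MeV/c ≈ 0.228 MeV/c.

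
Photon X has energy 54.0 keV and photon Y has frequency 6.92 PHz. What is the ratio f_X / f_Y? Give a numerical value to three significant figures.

f_X = 1.306e19 Hz (from energy = 54.0 keV, via f = E/h).
f_Y = 6.920e15 Hz (from frequency = 6.92 PHz, via f given directly).
Ratio = 1.306e19 / 6.920e15 = 1890.

1890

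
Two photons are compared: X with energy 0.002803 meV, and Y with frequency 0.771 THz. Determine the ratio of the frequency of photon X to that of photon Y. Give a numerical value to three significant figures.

8.79 × 10^-4

f_X = 6.778 × 10^8 Hz (from energy = 0.002803 meV, via f = E/h).
f_Y = 7.710 × 10^11 Hz (from frequency = 0.771 THz, via f given directly).
Ratio = 6.778 × 10^8 / 7.710 × 10^11 = 8.79 × 10^-4.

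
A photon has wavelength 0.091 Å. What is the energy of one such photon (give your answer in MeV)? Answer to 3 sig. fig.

0.136 MeV

Take h = 6.62607015 × 10^-34 J·s, c = 2.99792458 × 10^8 m/s, 1 eV = 1.602176634 × 10^-19 J.
First convert: λ = 0.091 Å = 9.1 × 10^-12 m.
Apply E = hc/λ: E = 2.183 × 10^-14 J.
Converting to MeV: E = 0.1362 MeV ≈ 0.136 MeV.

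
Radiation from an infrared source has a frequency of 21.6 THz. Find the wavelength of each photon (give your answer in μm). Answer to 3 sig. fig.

13.9 μm

Use c = 2.99792458 × 10^8 m/s.
Convert to SI: f = 21.6 THz = 2.16 × 10^13 Hz.
Apply λ = c/f: λ = 1.388 × 10^-5 m.
Converting to μm: λ = 13.88 μm ≈ 13.9 μm.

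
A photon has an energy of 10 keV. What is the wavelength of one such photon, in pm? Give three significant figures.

Take h = 6.62607015 × 10^-34 J·s, c = 2.99792458 × 10^8 m/s, 1 eV = 1.602176634 × 10^-19 J.
First convert: E = 10 keV = 1.6022 × 10^-15 J.
For a photon λ = hc/E, so λ = 1.240 × 10^-10 m.
Converting to pm: λ = 124.0 pm ≈ 124 pm.

124 pm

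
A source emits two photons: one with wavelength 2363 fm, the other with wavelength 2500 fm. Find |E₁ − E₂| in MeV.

0.0288 MeV

Using E = hc/λ: E₁ = 8.4065e-14 J, E₂ = 7.9458e-14 J.
|ΔE| = |8.4065e-14 − 7.9458e-14| = 4.61e-15 J = 0.0288 MeV.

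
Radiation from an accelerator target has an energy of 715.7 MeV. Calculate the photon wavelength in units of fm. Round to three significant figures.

Take h = 6.62607015e-34 J·s, c = 2.99792458e8 m/s, 1 eV = 1.602176634e-19 J.
Convert to SI: E = 715.7 MeV = 1.1467e-10 J.
Apply λ = hc/E: λ = 1.732e-15 m.
Converting to fm: λ = 1.732 fm ≈ 1.73 fm.

1.73 fm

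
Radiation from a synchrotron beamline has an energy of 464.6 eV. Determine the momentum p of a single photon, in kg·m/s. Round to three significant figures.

2.48e-25 kg·m/s

(c = 2.99792458e8 m/s, 1 eV = 1.602176634e-19 J.)
Convert to SI: E = 464.6 eV = 7.4437e-17 J.
Apply p = E/c: p = 2.483e-25 kg·m/s.
So p ≈ 2.48e-25 kg·m/s.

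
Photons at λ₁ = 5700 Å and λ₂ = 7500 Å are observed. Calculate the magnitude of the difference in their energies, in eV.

0.522 eV

Using E = hc/λ: E₁ = 3.4850 × 10^-19 J, E₂ = 2.6486 × 10^-19 J.
|ΔE| = |3.4850 × 10^-19 − 2.6486 × 10^-19| = 8.36 × 10^-20 J = 0.522 eV.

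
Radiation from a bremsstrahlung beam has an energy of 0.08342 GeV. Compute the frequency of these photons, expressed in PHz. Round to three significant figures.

2.02 × 10^7 PHz

In SI units: E = 0.08342 GeV = 1.3365 × 10^-11 J.
Apply f = E/h: f = 2.017 × 10^22 Hz.
Converting to PHz: f = 2.017 × 10^7 PHz ≈ 2.02 × 10^7 PHz.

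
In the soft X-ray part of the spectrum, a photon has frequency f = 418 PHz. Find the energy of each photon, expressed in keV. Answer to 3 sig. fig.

1.73 keV

Take h = 6.62607015e-34 J·s, 1 eV = 1.602176634e-19 J.
In SI units: f = 418 PHz = 4.18e17 Hz.
For a photon E = hf, so E = 2.770e-16 J.
Converting to keV: E = 1.729 keV ≈ 1.73 keV.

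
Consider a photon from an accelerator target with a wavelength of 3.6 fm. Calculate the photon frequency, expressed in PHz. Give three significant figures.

Use c = 2.99792458 × 10^8 m/s.
First convert: λ = 3.6 fm = 3.6 × 10^-15 m.
Since f = c/λ for a photon, f = 8.328 × 10^22 Hz.
Converting to PHz: f = 8.328 × 10^7 PHz ≈ 8.33 × 10^7 PHz.

8.33 × 10^7 PHz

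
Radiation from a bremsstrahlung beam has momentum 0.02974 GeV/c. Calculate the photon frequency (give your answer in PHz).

Convert to SI: p = 0.02974 GeV/c = 1.5894 × 10^-20 kg·m/s.
The photon relation is f = pc/h, giving f = 7.191 × 10^21 Hz.
Converting to PHz: f = 7.191 × 10^6 PHz ≈ 7.19 × 10^6 PHz.

7.19 × 10^6 PHz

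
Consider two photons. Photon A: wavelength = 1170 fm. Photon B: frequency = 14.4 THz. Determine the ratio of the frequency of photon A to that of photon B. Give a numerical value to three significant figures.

f_A = 2.562 × 10^20 Hz (from wavelength = 1170 fm, via f = c/λ).
f_B = 1.440 × 10^13 Hz (from frequency = 14.4 THz, via f given directly).
Ratio = 2.562 × 10^20 / 1.440 × 10^13 = 1.78 × 10^7.

1.78 × 10^7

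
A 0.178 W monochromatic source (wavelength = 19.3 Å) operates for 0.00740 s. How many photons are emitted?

Total energy: E_total = P·t = 0.178 × 0.00740 = 0.001317 J.
Per-photon energy: E = 1.029·10^-16 J.
N = E_total / E_photon = 1.28·10^13.

1.28·10^13 photons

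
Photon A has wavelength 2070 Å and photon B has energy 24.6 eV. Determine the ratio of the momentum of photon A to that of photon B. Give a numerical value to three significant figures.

p_A = 3.201·10^-27 kg·m/s (from wavelength = 2070 Å, via p = h/λ).
p_B = 1.315·10^-26 kg·m/s (from energy = 24.6 eV, via p = E/c).
Ratio = 3.201·10^-27 / 1.315·10^-26 = 0.243.

0.243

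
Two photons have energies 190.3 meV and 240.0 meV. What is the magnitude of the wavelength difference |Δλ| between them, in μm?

Using λ = hc/E: λ₁ = 6.5152 × 10^-6 m, λ₂ = 5.1660 × 10^-6 m.
|Δλ| = |6.5152 × 10^-6 − 5.1660 × 10^-6| = 1.35 × 10^-6 m = 1.35 μm.

1.35 μm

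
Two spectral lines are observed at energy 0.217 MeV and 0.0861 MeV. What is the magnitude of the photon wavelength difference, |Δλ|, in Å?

0.0869 Å

Using λ = hc/E: λ₁ = 5.714e-12 m, λ₂ = 1.440e-11 m.
|Δλ| = |5.714e-12 − 1.440e-11| = 8.69e-12 m = 0.0869 Å.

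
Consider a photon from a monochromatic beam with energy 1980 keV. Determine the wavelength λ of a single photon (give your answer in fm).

626 fm

In SI units: E = 1980 keV = 3.1723 × 10^-13 J.
The photon relation is λ = hc/E, giving λ = 6.262 × 10^-13 m.
Converting to fm: λ = 626.2 fm ≈ 626 fm.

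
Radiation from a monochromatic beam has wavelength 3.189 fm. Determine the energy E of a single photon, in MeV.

389 MeV

Take h = 6.62607015e-34 J·s, c = 2.99792458e8 m/s, 1 eV = 1.602176634e-19 J.
Convert to SI: λ = 3.189 fm = 3.189e-15 m.
The photon relation is E = hc/λ, giving E = 6.229e-11 J.
Converting to MeV: E = 388.8 MeV ≈ 389 MeV.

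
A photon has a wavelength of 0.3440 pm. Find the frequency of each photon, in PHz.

8.71e5 PHz

In SI units: λ = 0.3440 pm = 3.440e-13 m.
Apply f = c/λ: f = 8.715e20 Hz.
Converting to PHz: f = 871500 PHz ≈ 8.71e5 PHz.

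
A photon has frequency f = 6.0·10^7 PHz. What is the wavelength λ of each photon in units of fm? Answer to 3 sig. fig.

Use c = 2.99792458·10^8 m/s.
Convert to SI: f = 6.0·10^7 PHz = 6.0·10^22 Hz.
Apply λ = c/f: λ = 4.997·10^-15 m.
Converting to fm: λ = 4.997 fm ≈ 5.00 fm.

5.00 fm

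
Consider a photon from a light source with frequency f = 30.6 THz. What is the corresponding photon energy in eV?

0.127 eV

Use h = 6.62607015e-34 J·s, 1 eV = 1.602176634e-19 J.
Convert to SI: f = 30.6 THz = 3.06e13 Hz.
Since E = hf for a photon, E = 2.028e-20 J.
Converting to eV: E = 0.1266 eV ≈ 0.127 eV.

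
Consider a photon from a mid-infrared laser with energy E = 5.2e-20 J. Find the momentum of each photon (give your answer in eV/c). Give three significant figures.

The photon relation is p = E/c, giving p = 1.735e-28 kg·m/s.
Converting to eV/c: p = 0.3246 eV/c ≈ 0.325 eV/c.

0.325 eV/c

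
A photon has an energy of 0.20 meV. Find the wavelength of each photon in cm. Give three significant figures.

In SI units: E = 0.20 meV = 3.2044e-23 J.
For a photon λ = hc/E, so λ = 0.006199 m.
Converting to cm: λ = 0.6199 cm ≈ 0.620 cm.

0.620 cm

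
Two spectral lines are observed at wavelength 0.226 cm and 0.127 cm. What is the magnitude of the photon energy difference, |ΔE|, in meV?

Using E = hc/λ: E₁ = 8.790 × 10^-23 J, E₂ = 1.564 × 10^-22 J.
|ΔE| = |8.790 × 10^-23 − 1.564 × 10^-22| = 6.85 × 10^-23 J = 0.428 meV.

0.428 meV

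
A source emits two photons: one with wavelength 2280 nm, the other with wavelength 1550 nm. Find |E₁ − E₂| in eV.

0.256 eV

Using E = hc/λ: E₁ = 8.712e-20 J, E₂ = 1.282e-19 J.
|ΔE| = |8.712e-20 − 1.282e-19| = 4.10e-20 J = 0.256 eV.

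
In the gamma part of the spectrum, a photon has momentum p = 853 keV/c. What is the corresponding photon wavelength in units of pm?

In SI units: p = 853 keV/c = 4.5587 × 10^-22 kg·m/s.
For a photon λ = h/p, so λ = 1.454 × 10^-12 m.
Converting to pm: λ = 1.454 pm ≈ 1.45 pm.

1.45 pm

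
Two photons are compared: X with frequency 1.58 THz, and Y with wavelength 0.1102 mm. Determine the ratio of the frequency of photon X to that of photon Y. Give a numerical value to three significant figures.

f_X = 1.580 × 10^12 Hz (from frequency = 1.58 THz, via f given directly).
f_Y = 2.720 × 10^12 Hz (from wavelength = 0.1102 mm, via f = c/λ).
Ratio = 1.580 × 10^12 / 2.720 × 10^12 = 0.581.

0.581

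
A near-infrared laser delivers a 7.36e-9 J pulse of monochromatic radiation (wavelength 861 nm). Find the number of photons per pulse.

3.19e10 photons

Per-photon energy: E = 2.307e-19 J (from wavelength = 861 nm).
N = E_total / E_photon = 7.36e-9 J / 2.307e-19 J = 3.19e10.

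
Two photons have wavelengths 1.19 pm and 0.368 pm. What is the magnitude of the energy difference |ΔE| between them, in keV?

2330 keV

Using E = hc/λ: E₁ = 1.669 × 10^-13 J, E₂ = 5.398 × 10^-13 J.
|ΔE| = |1.669 × 10^-13 − 5.398 × 10^-13| = 3.73 × 10^-13 J = 2330 keV.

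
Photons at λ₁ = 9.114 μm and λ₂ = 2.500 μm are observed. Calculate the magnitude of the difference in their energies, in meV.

360 meV

Using E = hc/λ: E₁ = 2.1796e-20 J, E₂ = 7.9458e-20 J.
|ΔE| = |2.1796e-20 − 7.9458e-20| = 5.77e-20 J = 360 meV.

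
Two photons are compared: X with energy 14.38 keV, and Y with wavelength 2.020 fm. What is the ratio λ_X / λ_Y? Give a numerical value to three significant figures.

4.27·10^4

λ_X = 8.622·10^-11 m (from energy = 14.38 keV, via λ = hc/E).
λ_Y = 2.020·10^-15 m (from wavelength = 2.020 fm, via λ given directly).
Ratio = 8.622·10^-11 / 2.020·10^-15 = 4.27·10^4.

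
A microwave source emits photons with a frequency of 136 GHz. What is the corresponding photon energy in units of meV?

0.562 meV

Use h = 6.62607015e-34 J·s, 1 eV = 1.602176634e-19 J.
In SI units: f = 136 GHz = 1.36e11 Hz.
For a photon E = hf, so E = 9.011e-23 J.
Converting to meV: E = 0.5625 meV ≈ 0.562 meV.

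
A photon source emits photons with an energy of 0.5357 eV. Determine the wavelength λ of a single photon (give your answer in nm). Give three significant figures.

First convert: E = 0.5357 eV = 8.5829 × 10^-20 J.
Apply λ = hc/E: λ = 2.314 × 10^-6 m.
Converting to nm: λ = 2314 nm ≈ 2310 nm.

2310 nm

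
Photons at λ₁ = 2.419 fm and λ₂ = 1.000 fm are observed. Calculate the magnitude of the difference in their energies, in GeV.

0.727 GeV

Using E = hc/λ: E₁ = 8.2118e-11 J, E₂ = 1.9864e-10 J.
|ΔE| = |8.2118e-11 − 1.9864e-10| = 1.17e-10 J = 0.727 GeV.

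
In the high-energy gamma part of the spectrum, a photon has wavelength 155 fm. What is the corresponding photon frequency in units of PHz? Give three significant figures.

1.93e6 PHz

(c = 2.99792458e8 m/s.)
In SI units: λ = 155 fm = 1.55e-13 m.
For a photon f = c/λ, so f = 1.934e21 Hz.
Converting to PHz: f = 1.934e6 PHz ≈ 1.93e6 PHz.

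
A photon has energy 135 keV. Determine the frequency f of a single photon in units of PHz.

First convert: E = 135 keV = 2.1629e-14 J.
For a photon f = E/h, so f = 3.264e19 Hz.
Converting to PHz: f = 32640 PHz ≈ 3.26e4 PHz.

3.26e4 PHz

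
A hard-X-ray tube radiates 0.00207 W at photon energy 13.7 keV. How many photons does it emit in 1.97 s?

1.86·10^12 photons

Total energy: E_total = P·t = 0.00207 × 1.97 = 0.004078 J.
Per-photon energy: E = 2.195·10^-15 J.
N = E_total / E_photon = 1.86·10^12.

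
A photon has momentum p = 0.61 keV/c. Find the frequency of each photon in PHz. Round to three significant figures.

First convert: p = 0.61 keV/c = 3.2600 × 10^-25 kg·m/s.
Apply f = pc/h: f = 1.475 × 10^17 Hz.
Converting to PHz: f = 147.5 PHz ≈ 147 PHz.

147 PHz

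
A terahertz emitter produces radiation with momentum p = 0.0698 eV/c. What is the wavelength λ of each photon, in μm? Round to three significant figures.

17.8 μm

Use h = 6.62607015e-34 J·s, c = 2.99792458e8 m/s, 1 eV = 1.602176634e-19 J.
In SI units: p = 0.0698 eV/c = 3.7303e-29 kg·m/s.
Apply λ = h/p: λ = 1.776e-5 m.
Converting to μm: λ = 17.76 μm ≈ 17.8 μm.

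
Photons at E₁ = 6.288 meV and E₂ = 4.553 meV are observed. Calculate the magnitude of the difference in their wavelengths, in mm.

0.0751 mm

Using λ = hc/E: λ₁ = 1.9718e-4 m, λ₂ = 2.7231e-4 m.
|Δλ| = |1.9718e-4 − 2.7231e-4| = 7.51e-5 m = 0.0751 mm.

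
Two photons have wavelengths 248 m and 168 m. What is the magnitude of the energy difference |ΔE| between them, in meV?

2.38 × 10^-6 meV

Using E = hc/λ: E₁ = 8.010 × 10^-28 J, E₂ = 1.182 × 10^-27 J.
|ΔE| = |8.010 × 10^-28 − 1.182 × 10^-27| = 3.81 × 10^-28 J = 2.38 × 10^-6 meV.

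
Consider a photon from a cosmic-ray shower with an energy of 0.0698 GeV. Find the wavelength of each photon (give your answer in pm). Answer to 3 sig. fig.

0.0178 pm

In SI units: E = 0.0698 GeV = 1.1183 × 10^-11 J.
Since λ = hc/E for a photon, λ = 1.776 × 10^-14 m.
Converting to pm: λ = 0.01776 pm ≈ 0.0178 pm.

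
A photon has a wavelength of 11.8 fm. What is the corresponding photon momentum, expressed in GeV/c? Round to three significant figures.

Use h = 6.62607015 × 10^-34 J·s, c = 2.99792458 × 10^8 m/s, 1 eV = 1.602176634 × 10^-19 J.
In SI units: λ = 11.8 fm = 1.18 × 10^-14 m.
Since p = h/λ for a photon, p = 5.615 × 10^-20 kg·m/s.
Converting to GeV/c: p = 0.1051 GeV/c ≈ 0.105 GeV/c.

0.105 GeV/c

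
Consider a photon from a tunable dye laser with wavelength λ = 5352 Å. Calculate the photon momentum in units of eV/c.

2.32 eV/c

(h = 6.62607015 × 10^-34 J·s, c = 2.99792458 × 10^8 m/s, 1 eV = 1.602176634 × 10^-19 J.)
In SI units: λ = 5352 Å = 5.352 × 10^-7 m.
The photon relation is p = h/λ, giving p = 1.238 × 10^-27 kg·m/s.
Converting to eV/c: p = 2.317 eV/c ≈ 2.32 eV/c.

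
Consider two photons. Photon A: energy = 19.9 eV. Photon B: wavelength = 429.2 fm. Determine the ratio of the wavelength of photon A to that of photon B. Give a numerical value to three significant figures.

λ_A = 6.230 × 10^-8 m (from energy = 19.9 eV, via λ = hc/E).
λ_B = 4.292 × 10^-13 m (from wavelength = 429.2 fm, via λ given directly).
Ratio = 6.230 × 10^-8 / 4.292 × 10^-13 = 1.45 × 10^5.

1.45 × 10^5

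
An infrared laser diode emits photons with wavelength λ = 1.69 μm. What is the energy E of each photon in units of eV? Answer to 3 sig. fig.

0.734 eV

Convert to SI: λ = 1.69 μm = 1.69e-6 m.
The photon relation is E = hc/λ, giving E = 1.175e-19 J.
Converting to eV: E = 0.7336 eV ≈ 0.734 eV.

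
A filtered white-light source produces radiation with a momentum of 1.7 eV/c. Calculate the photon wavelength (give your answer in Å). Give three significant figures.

First convert: p = 1.7 eV/c = 9.0853e-28 kg·m/s.
Apply λ = h/p: λ = 7.293e-7 m.
Converting to Å: λ = 7293 Å ≈ 7290 Å.

7290 Å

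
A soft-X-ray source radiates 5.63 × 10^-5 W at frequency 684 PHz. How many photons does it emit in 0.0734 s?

9.12 × 10^9 photons

Total energy: E_total = P·t = 5.63 × 10^-5 × 0.0734 = 4.132 × 10^-6 J.
Per-photon energy: E = 4.532 × 10^-16 J.
N = E_total / E_photon = 9.12 × 10^9.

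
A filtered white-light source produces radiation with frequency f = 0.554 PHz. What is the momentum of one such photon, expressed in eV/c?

2.29 eV/c

In SI units: f = 0.554 PHz = 5.54e14 Hz.
For a photon p = hf/c, so p = 1.224e-27 kg·m/s.
Converting to eV/c: p = 2.291 eV/c ≈ 2.29 eV/c.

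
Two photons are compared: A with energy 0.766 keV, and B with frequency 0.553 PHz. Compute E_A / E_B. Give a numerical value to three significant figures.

335

E_A = 1.227 × 10^-16 J (from energy = 0.766 keV, via E given directly).
E_B = 3.664 × 10^-19 J (from frequency = 0.553 PHz, via E = hf).
Ratio = 1.227 × 10^-16 / 3.664 × 10^-19 = 335.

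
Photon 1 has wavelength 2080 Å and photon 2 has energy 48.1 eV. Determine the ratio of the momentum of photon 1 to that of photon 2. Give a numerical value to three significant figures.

0.124

p_1 = 3.186e-27 kg·m/s (from wavelength = 2080 Å, via p = h/λ).
p_2 = 2.571e-26 kg·m/s (from energy = 48.1 eV, via p = E/c).
Ratio = 3.186e-27 / 2.571e-26 = 0.124.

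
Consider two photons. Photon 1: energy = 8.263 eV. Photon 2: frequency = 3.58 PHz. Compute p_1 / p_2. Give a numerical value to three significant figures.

0.558

p_1 = 4.416e-27 kg·m/s (from energy = 8.263 eV, via p = E/c).
p_2 = 7.913e-27 kg·m/s (from frequency = 3.58 PHz, via p = hf/c).
Ratio = 4.416e-27 / 7.913e-27 = 0.558.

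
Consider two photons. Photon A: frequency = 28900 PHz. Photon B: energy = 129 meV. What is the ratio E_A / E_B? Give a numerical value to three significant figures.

9.27 × 10^5

E_A = 1.915 × 10^-14 J (from frequency = 28900 PHz, via E = hf).
E_B = 2.067 × 10^-20 J (from energy = 129 meV, via E given directly).
Ratio = 1.915 × 10^-14 / 2.067 × 10^-20 = 9.27 × 10^5.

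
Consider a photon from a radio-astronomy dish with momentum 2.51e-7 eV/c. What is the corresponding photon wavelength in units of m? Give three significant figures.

Use h = 6.62607015e-34 J·s, c = 2.99792458e8 m/s, 1 eV = 1.602176634e-19 J.
Convert to SI: p = 2.51e-7 eV/c = 1.3414e-34 kg·m/s.
The photon relation is λ = h/p, giving λ = 4.940 m.
So λ ≈ 4.94 m.

4.94 m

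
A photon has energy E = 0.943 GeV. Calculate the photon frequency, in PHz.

Take h = 6.62607015e-34 J·s, 1 eV = 1.602176634e-19 J.
Convert to SI: E = 0.943 GeV = 1.5109e-10 J.
The photon relation is f = E/h, giving f = 2.280e23 Hz.
Converting to PHz: f = 2.280e8 PHz ≈ 2.28e8 PHz.

2.28e8 PHz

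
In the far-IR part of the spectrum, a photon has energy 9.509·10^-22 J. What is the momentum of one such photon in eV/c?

Since p = E/c for a photon, p = 3.172·10^-30 kg·m/s.
Converting to eV/c: p = 0.005935 eV/c ≈ 5.94·10^-3 eV/c.

5.94·10^-3 eV/c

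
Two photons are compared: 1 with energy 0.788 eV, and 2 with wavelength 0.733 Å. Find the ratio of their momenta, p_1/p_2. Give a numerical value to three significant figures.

p_1 = 4.211e-28 kg·m/s (from energy = 0.788 eV, via p = E/c).
p_2 = 9.040e-24 kg·m/s (from wavelength = 0.733 Å, via p = h/λ).
Ratio = 4.211e-28 / 9.040e-24 = 4.66e-5.

4.66e-5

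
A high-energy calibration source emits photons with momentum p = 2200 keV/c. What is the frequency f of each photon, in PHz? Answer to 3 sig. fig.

Use h = 6.62607015 × 10^-34 J·s, c = 2.99792458 × 10^8 m/s, 1 eV = 1.602176634 × 10^-19 J.
Convert to SI: p = 2200 keV/c = 1.1757 × 10^-21 kg·m/s.
Since f = pc/h for a photon, f = 5.320 × 10^20 Hz.
Converting to PHz: f = 532000 PHz ≈ 5.32 × 10^5 PHz.

5.32 × 10^5 PHz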